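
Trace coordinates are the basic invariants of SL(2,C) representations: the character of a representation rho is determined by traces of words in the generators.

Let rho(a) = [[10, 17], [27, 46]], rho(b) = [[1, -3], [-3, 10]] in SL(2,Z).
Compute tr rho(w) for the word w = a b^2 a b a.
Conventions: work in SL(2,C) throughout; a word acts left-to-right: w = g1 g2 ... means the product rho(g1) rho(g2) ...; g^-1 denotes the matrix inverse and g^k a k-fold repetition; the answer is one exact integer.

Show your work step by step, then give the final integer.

69273776

rho(a) = [[10, 17], [27, 46]]
... * rho(b) = [[1, -3], [-3, 10]]  ->  [[-41, 140], [-111, 379]]
... * rho(b) = [[1, -3], [-3, 10]]  ->  [[-461, 1523], [-1248, 4123]]
... * rho(a) = [[10, 17], [27, 46]]  ->  [[36511, 62221], [98841, 168442]]
... * rho(b) = [[1, -3], [-3, 10]]  ->  [[-150152, 512677], [-406485, 1387897]]
... * rho(a) = [[10, 17], [27, 46]]  ->  [[12340759, 21030558], [33408369, 56933017]]
tr = 12340759 + 56933017 = 69273776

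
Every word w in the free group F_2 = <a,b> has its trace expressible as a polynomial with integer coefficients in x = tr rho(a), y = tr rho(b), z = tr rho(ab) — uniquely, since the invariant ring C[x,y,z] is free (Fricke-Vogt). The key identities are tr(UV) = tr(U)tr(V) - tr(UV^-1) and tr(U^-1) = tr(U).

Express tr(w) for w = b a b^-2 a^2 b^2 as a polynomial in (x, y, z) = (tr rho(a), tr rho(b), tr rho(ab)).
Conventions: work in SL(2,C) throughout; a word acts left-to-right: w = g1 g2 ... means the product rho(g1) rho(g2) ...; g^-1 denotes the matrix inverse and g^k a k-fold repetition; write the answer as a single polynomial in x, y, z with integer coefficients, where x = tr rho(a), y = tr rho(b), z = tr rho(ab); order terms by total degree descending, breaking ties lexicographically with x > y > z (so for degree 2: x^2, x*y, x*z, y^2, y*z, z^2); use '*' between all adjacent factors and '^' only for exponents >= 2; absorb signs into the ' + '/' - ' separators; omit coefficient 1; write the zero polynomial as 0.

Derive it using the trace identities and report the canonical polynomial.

reduce: trace(b^2 a) = trace(b) * trace(a b) - trace(a) = y*z - x
trace(b^2) = trace(b) * trace(b) - trace(1) = y^2 - 2
trace(b^2 a^2) = trace(a) * trace(b^2 a) - trace(b^2) = x*y*z - x^2 - y^2 + 2
trace(b a^3 b) = trace(a) * trace(b^2 a^2) - trace(b^2 a) = x^2*y*z - x^3 - x*y^2 - y*z + 3*x
trace(a b a) = trace(a) * trace(b a) - trace(b) = x*z - y
reduce: trace(b a^3) = trace(a) * trace(a b a) - trace(a b) = x^2*z - x*y - z
trace(a^2 b^3 a) = trace(b) * trace(b a^3 b) - trace(b a^3) = x^2*y^2*z - x^3*y - x*y^3 - x^2*z - y^2*z + 4*x*y + z
trace(a b a b) = trace(b a) * trace(b a) - trace(1) = z^2 - 2
trace(b^2 a b a) = trace(b) * trace(a b a b) - trace(a b a) = y*z^2 - x*z - y
so trace(b^2 a b) = trace(b) * trace(a b^2) - trace(a b) = y^2*z - x*y - z
trace(a b a^2 b^2) = trace(a) * trace(b^2 a b a) - trace(b^2 a b) = x*y*z^2 - x^2*z - y^2*z + z
so trace(a b a^2 b) = trace(a) * trace(b a b a) - trace(b a b) = x*z^2 - y*z - x
reduce: trace(a^2 b^3 a b) = trace(b) * trace(a b a^2 b^2) - trace(a b a^2 b) = x*y^2*z^2 - x^2*y*z - y^3*z - x*z^2 + 2*y*z + x
trace(a^2 b^3 a b^-1) = trace(a^2 b^3 a) * trace(b) - trace(a^2 b^3 a b) = x^2*y^3*z - x^3*y^2 - x*y^4 - x*y^2*z^2 + 4*x*y^2 + x*z^2 - y*z - x
so trace(b a b^-2 a^2 b^2) = trace(a^2 b^3 a b^-1) * trace(b) - trace(a^2 b^3 a) = x^2*y^4*z - x^3*y^3 - x*y^5 - x*y^3*z^2 - x^2*y^2*z + x^3*y + 5*x*y^3 + x*y*z^2 + x^2*z - 5*x*y - z

x^2*y^4*z - x^3*y^3 - x*y^5 - x*y^3*z^2 - x^2*y^2*z + x^3*y + 5*x*y^3 + x*y*z^2 + x^2*z - 5*x*y - z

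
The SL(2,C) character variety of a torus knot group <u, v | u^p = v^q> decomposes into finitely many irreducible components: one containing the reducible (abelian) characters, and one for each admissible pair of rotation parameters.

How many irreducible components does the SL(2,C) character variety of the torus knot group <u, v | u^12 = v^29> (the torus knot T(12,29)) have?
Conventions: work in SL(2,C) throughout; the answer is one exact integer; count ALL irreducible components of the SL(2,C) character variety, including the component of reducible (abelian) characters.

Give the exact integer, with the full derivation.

155

In the torus knot group T(12,29), u^12 = v^29 is central, so an irreducible representation sends it to +I or -I (Schur).
This locks tr(u) to 2*cos(pi*alpha/12), alpha in 1..11, and tr(v) to 2*cos(pi*beta/29), beta in 1..28, on each component of irreducible characters.
The two central values (-1)^alpha I and (-1)^beta I must be the same matrix, so alpha and beta share a parity.
count pairs: odd alpha (6 choices) x odd beta (14), plus even alpha (5) x even beta (14): 6*14 + 5*14 = 154.
components with irreducible characters: 154; plus the single component of reducible (abelian) characters: total 155.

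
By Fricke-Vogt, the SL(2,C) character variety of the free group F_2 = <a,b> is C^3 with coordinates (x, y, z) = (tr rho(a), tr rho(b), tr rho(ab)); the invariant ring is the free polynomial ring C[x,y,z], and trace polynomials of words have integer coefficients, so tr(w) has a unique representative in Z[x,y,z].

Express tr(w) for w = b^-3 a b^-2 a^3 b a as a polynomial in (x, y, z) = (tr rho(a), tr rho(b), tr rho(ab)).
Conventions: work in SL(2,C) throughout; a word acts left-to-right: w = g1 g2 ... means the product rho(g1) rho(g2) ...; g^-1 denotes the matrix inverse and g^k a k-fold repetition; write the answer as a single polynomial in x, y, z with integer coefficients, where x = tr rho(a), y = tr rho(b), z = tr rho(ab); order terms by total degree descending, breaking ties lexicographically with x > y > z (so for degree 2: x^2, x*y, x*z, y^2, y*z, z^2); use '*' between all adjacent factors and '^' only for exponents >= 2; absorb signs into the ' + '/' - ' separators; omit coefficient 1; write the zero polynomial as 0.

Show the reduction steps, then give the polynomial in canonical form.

x^4*y^5*z - x^3*y^6 - 2*x^3*y^4*z^2 - 3*x^4*y^3*z + x^2*y^3*z^3 + 4*x^3*y^4 + 4*x^3*y^2*z^2 + x*y^6 + 2*x*y^4*z^2 + 2*x^4*y*z + x^2*y^3*z - x^2*y*z^3 - y^5*z - y^3*z^3 - 4*x^3*y^2 - x^3*z^2 - 5*x*y^4 - 5*x*y^2*z^2 - 3*x^2*y*z + 4*y^3*z + y*z^3 + x^3 + 7*x*y^2 + 2*x*z^2 - 2*y*z - 3*x

and tr(a b a) = tr(a) tr(b a) - tr(b) = x*z - y
and tr(a^2 b a) = tr(a) tr(a b a) - tr(a b) = x^2*z - x*y - z
next, tr(b a^4) = tr(a) tr(a^2 b a) - tr(a^2 b) = x^3*z - x^2*y - 2*x*z + y
tr(a^3 b a^2) = tr(a) tr(b a^4) - tr(b a^3) = x^4*z - x^3*y - 3*x^2*z + 2*x*y + z
tr(b a b a) = tr(b a) tr(b a) - tr(1) = z^2 - 2
tr(b a b) = tr(b) tr(a b) - tr(a) = y*z - x
and tr(b a^2 b a) = tr(a) tr(b a b a) - tr(b a b) = x*z^2 - y*z - x
next, tr(a^2) = tr(a) tr(a) - tr(1) = x^2 - 2
and tr(b a^2 b) = tr(b) tr(a^2 b) - tr(a^2) = x*y*z - x^2 - y^2 + 2
and tr(a b a^2 b a) = tr(a) tr(b a^2 b a) - tr(b a^2 b) = x^2*z^2 - 2*x*y*z + y^2 - 2
and tr(a^3 b a^2 b) = tr(a) tr(a b a^2 b a) - tr(a b a^2 b) = x^3*z^2 - 2*x^2*y*z + x*y^2 - x*z^2 + y*z - x
next, tr(a b^-1 a^3 b a) = tr(a^3 b a^2) tr(b) - tr(a^3 b a^2 b) = x^4*y*z - x^3*y^2 - x^3*z^2 - x^2*y*z + x*y^2 + x*z^2 + x
next, tr(b a b a^3) = tr(a) tr(b a b a^2) - tr(b a b a) = x^2*z^2 - x*y*z - x^2 - z^2 + 2
tr(a^3 b a b a) = tr(a) tr(b a b a^3) - tr(b a b a^2) = x^3*z^2 - x^2*y*z - x^3 - 2*x*z^2 + y*z + 3*x
and tr(b a b a b a) = tr(b a b a) tr(b a) - tr(a b) = z^3 - 3*z
tr(b a b a b) = tr(b) tr(a b a b) - tr(a b a) = y*z^2 - x*z - y
tr(a b a b a b a) = tr(a) tr(b a b a b a) - tr(b a b a b) = x*z^3 - y*z^2 - 2*x*z + y
next, tr(a^3 b a b a b) = tr(a) tr(a b a b a b a) - tr(a b a b a b) = x^2*z^3 - x*y*z^2 - 2*x^2*z - z^3 + x*y + 3*z
and tr(a b^-1 a^3 b a b) = tr(a^3 b a b a) tr(b) - tr(a^3 b a b a b) = x^3*y*z^2 - x^2*y^2*z - x^2*z^3 - x^3*y - x*y*z^2 + 2*x^2*z + y^2*z + z^3 + 2*x*y - 3*z
and tr(a b^-1 a^3 b a b^-1) = tr(a b^-1 a^3 b a) tr(b) - tr(a b^-1 a^3 b a b) = x^4*y^2*z - x^3*y^3 - 2*x^3*y*z^2 + x^2*z^3 + x^3*y + x*y^3 + 2*x*y*z^2 - 2*x^2*z - y^2*z - z^3 - x*y + 3*z
and tr(a^3 b a b^-2 a b^-1) = tr(a b^-1 a^3 b a b^-1) tr(b) - tr(a b^-1 a^3 b a) = x^4*y^3*z - x^3*y^4 - 2*x^3*y^2*z^2 - x^4*y*z + x^2*y*z^3 + 2*x^3*y^2 + x^3*z^2 + x*y^4 + 2*x*y^2*z^2 - x^2*y*z - y^3*z - y*z^3 - 2*x*y^2 - x*z^2 + 3*y*z - x
tr(a^4 b a b^-1) = tr(a^4 b a) tr(b) - tr(a^4 b a b) = x^4*y*z - x^3*y^2 - x^3*z^2 - 2*x^2*y*z + x^3 + 2*x*y^2 + 2*x*z^2 - 3*x
tr(a^3 b a b^-2 a) = tr(a^4 b a b^-1) tr(b) - tr(a^4 b a) = x^4*y^2*z - x^3*y^3 - x^3*y*z^2 - x^4*z - 2*x^2*y^2*z + 2*x^3*y + 2*x*y^3 + 2*x*y*z^2 + 3*x^2*z - 5*x*y - z
and tr(b^-1 a b^-2 a^3 b a b^-1) = tr(a^3 b a b^-2 a b^-1) tr(b) - tr(a^3 b a b^-2 a) = x^4*y^4*z - x^3*y^5 - 2*x^3*y^3*z^2 - 2*x^4*y^2*z + x^2*y^2*z^3 + 3*x^3*y^3 + 2*x^3*y*z^2 + x*y^5 + 2*x*y^3*z^2 + x^4*z + x^2*y^2*z - y^4*z - y^2*z^3 - 2*x^3*y - 4*x*y^3 - 3*x*y*z^2 - 3*x^2*z + 3*y^2*z + 4*x*y + z
tr(b^-1 a b^-2 a^3 b a) = tr(b^-1 a^3 b a b^-1 a) tr(b) - tr(b^-1 a^3 b a b^-1 a b) = x^4*y^3*z - x^3*y^4 - 2*x^3*y^2*z^2 - x^4*y*z + x^2*y*z^3 + 2*x^3*y^2 + x^3*z^2 + x*y^4 + 2*x*y^2*z^2 - y^3*z - y*z^3 - x^3 - 3*x*y^2 - 2*x*z^2 + 3*y*z + 3*x
tr(b^-3 a b^-2 a^3 b a) = tr(b^-1 a b^-2 a^3 b a b^-1) tr(b) - tr(b^-1 a b^-2 a^3 b a) = x^4*y^5*z - x^3*y^6 - 2*x^3*y^4*z^2 - 3*x^4*y^3*z + x^2*y^3*z^3 + 4*x^3*y^4 + 4*x^3*y^2*z^2 + x*y^6 + 2*x*y^4*z^2 + 2*x^4*y*z + x^2*y^3*z - x^2*y*z^3 - y^5*z - y^3*z^3 - 4*x^3*y^2 - x^3*z^2 - 5*x*y^4 - 5*x*y^2*z^2 - 3*x^2*y*z + 4*y^3*z + y*z^3 + x^3 + 7*x*y^2 + 2*x*z^2 - 2*y*z - 3*x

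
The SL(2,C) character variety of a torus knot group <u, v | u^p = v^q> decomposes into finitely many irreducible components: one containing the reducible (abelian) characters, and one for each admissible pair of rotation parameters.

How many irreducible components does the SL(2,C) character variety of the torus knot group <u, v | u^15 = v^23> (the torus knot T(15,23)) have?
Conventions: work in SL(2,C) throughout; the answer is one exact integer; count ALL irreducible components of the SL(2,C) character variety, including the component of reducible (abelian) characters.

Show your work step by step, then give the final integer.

In the torus knot group T(15,23), u^15 = v^23 is central, so an irreducible representation sends it to +I or -I (Schur).
So on each irreducible component the traces are pinned: tr(u) = 2*cos(pi*alpha/15) with 1 <= alpha <= 14, tr(v) = 2*cos(pi*beta/23) with 1 <= beta <= 22.
Consistency of u^15 = (-1)^alpha I with v^23 = (-1)^beta I forces alpha = beta (mod 2).
Enumerate parity-matched pairs: 7*11 odd-odd plus 7*11 even-even gives 154.
That is 154 components of irreducible characters, and with the reducible (abelian) component the total is 155.

155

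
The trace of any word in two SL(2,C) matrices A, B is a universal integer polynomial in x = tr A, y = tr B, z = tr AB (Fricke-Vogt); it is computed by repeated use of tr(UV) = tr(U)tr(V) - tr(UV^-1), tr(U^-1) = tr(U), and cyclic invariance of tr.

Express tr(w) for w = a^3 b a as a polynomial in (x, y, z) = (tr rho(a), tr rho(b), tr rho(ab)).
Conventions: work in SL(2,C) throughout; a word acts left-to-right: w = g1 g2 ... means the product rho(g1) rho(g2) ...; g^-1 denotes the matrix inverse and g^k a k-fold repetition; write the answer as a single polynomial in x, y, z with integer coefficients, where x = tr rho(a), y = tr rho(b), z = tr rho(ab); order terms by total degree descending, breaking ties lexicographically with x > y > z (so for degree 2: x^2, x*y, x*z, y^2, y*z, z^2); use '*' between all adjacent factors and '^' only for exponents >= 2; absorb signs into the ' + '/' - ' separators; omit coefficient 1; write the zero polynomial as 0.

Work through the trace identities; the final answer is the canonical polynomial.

x^3*z - x^2*y - 2*x*z + y

tr(b a^2) = tr(a)*tr(b a) - tr(b) = x*z - y
tr(a b a^2) = tr(a)*tr(b a^2) - tr(b a) = x^2*z - x*y - z
tr(a^3 b a) = tr(a)*tr(a b a^2) - tr(a b a) = x^3*z - x^2*y - 2*x*z + y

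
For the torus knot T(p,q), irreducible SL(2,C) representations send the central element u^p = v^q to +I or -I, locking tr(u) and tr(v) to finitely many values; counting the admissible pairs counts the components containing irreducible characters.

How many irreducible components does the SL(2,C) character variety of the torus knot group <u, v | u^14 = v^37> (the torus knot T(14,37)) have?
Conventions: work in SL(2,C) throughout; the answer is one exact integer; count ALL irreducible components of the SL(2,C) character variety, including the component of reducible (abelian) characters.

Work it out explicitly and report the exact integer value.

For T(14,37): irreducibility forces the central element u^14 = v^37 to one of +I, -I.
On an irreducible component, tr(u) is locked at 2*cos(pi*alpha/14) for some alpha in 1..13, and tr(v) at 2*cos(pi*beta/37) for some beta in 1..36.
The two central values (-1)^alpha I and (-1)^beta I must be the same matrix, so alpha and beta share a parity.
count pairs: odd alpha (7 choices) x odd beta (18), plus even alpha (6) x even beta (18): 7*18 + 6*18 = 234.
components with irreducible characters: 234; plus the single component of reducible (abelian) characters: total 235.

235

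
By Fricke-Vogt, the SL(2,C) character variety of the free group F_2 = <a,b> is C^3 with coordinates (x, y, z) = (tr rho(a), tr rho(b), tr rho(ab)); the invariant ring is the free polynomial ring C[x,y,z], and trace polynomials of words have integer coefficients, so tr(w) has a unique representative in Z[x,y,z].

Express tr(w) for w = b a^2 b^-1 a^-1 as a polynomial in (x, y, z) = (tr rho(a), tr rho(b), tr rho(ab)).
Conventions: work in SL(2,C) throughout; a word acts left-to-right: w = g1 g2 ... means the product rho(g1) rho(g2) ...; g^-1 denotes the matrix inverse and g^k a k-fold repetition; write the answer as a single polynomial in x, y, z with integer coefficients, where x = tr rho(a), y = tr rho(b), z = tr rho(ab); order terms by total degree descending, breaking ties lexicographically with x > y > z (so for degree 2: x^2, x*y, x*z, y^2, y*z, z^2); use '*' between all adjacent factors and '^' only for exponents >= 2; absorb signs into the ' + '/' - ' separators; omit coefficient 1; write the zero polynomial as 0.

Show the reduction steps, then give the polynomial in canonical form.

tr(a^2) = tr(a) tr(a) - tr(1)   [square of a] = x^2 - 2
apply: tr(b a^2) = tr(a) tr(b a) - tr(b)   [square of a] = x*z - y
use: tr(a b a^2) = tr(a) tr(b a^2) - tr(b a)   [square of a] = x^2*z - x*y - z
tr(b a b a) = tr(b a) tr(b a) - tr(1)   [split at a repeated b] = z^2 - 2
apply: tr(b a b) = tr(b) tr(a b) - tr(a)   [square of b] = y*z - x
apply: tr(a b a^2 b) = tr(a) tr(b a b a) - tr(b a b)   [square of a] = x*z^2 - y*z - x
apply: tr(b a^2 b^-1 a) = tr(a b a^2) tr(b) - tr(a b a^2 b)   [inverse elimination on b] = x^2*y*z - x*y^2 - x*z^2 + x
apply: tr(b a^2 b^-1 a^-1) = tr(b a^2 b^-1) tr(a) - tr(b a^2 b^-1 a)   [inverse elimination on a] = -x^2*y*z + x^3 + x*y^2 + x*z^2 - 3*x

-x^2*y*z + x^3 + x*y^2 + x*z^2 - 3*x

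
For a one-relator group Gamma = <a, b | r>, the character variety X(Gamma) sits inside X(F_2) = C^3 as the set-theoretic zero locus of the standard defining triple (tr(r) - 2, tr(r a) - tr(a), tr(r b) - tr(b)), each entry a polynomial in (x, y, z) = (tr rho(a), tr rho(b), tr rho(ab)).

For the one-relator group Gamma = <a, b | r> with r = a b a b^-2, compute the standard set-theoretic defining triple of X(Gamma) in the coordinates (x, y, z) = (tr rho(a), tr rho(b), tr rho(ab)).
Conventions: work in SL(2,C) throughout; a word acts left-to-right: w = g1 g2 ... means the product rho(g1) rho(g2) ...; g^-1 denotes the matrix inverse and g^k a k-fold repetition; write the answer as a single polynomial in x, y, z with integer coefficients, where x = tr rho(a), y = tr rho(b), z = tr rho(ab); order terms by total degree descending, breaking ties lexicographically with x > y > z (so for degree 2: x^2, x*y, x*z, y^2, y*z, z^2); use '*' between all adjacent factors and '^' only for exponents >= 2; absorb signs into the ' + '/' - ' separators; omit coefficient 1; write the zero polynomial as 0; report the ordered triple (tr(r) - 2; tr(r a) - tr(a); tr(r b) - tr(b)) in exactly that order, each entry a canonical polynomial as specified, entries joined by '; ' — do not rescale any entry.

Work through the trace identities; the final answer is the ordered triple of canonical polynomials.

x*y^2*z - y^3 - y*z^2 - x*z + 3*y - 2; x^2*y^2*z - x*y^3 - x*y*z^2 - x^2*z + 2*x*y - x + z; x*y*z - y^2 - z^2 - y + 2

use: tr(a b a) = tr(a) tr(b a) - tr(b)   [square of a] = x*z - y
tr(a b a b) = tr(a b) tr(a b) - tr(1)   [split at a repeated a] = z^2 - 2
tr(b^-1 a b a) = tr(a b a) tr(b) - tr(a b a b)   [inverse elimination on b] = x*y*z - y^2 - z^2 + 2
tr(a b a b^-2) = tr(b^-1 a b a) tr(b) - tr(b^-1 a b a b)   [inverse elimination on b] = x*y^2*z - y^3 - y*z^2 - x*z + 3*y
tr(a^2 b a) = tr(a) tr(a b a) - tr(a b)  (reduce the a square) = x^2*z - x*y - z
tr(b a b) = tr(b) tr(a b) - tr(a)  (reduce the b square) = y*z - x
use: tr(a^2 b a b) = tr(a) tr(b a b a) - tr(b a b)  (reduce the a square) = x*z^2 - y*z - x
use: tr(b^-1 a^2 b a) = tr(a^2 b a) tr(b) - tr(a^2 b a b)  (eliminate b^-1) = x^2*y*z - x*y^2 - x*z^2 + x
apply: tr(a b a b^-2 a) = tr(b^-1 a^2 b a) tr(b) - tr(b^-1 a^2 b a b)  (eliminate b^-1) = x^2*y^2*z - x*y^3 - x*y*z^2 - x^2*z + 2*x*y + z
assemble the triple (tr(r) - 2; tr(r a) - x; tr(r b) - y)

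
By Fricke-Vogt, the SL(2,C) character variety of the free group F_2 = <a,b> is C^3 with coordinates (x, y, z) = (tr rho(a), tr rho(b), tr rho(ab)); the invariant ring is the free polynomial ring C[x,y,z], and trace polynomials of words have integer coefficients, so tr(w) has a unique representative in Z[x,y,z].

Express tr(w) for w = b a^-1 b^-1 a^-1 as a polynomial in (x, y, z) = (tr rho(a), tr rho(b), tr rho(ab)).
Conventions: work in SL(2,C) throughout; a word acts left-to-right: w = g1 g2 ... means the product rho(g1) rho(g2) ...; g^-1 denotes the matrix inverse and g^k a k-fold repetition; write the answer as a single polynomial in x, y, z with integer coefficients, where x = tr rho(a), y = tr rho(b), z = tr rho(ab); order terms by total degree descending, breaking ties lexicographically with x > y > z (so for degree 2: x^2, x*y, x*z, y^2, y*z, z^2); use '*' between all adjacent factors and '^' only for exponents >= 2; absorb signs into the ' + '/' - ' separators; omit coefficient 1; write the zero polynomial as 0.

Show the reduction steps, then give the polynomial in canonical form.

tr(a^-1 b) = tr(b) tr(a) - tr(b a)  (eliminate a^-1) = x*y - z
tr(a^-1 b a^-1) = tr(a^-1 b) tr(a) - tr(a^-1 b a)  (eliminate a^-1) = x^2*y - x*z - y
tr(b^2) = tr(b) tr(b) - tr(1)  (reduce the b square) = y^2 - 2
tr(b^2 a) = tr(b) tr(a b) - tr(a)  (reduce the b square) = y*z - x
tr(b a^-1 b) = tr(b^2) tr(a) - tr(b^2 a)  (eliminate a^-1) = x*y^2 - y*z - x
tr(b a b a) = tr(a b) tr(a b) - tr(1)  (split on a) = z^2 - 2
tr(b a^-1 b a) = tr(b a b) tr(a) - tr(b a b a)  (eliminate a^-1) = x*y*z - x^2 - z^2 + 2
tr(a^-1 b a^-1 b) = tr(b a^-1 b) tr(a) - tr(b a^-1 b a)  (eliminate a^-1) = x^2*y^2 - 2*x*y*z + z^2 - 2
tr(b a^-1 b^-1 a^-1) = tr(a^-1 b a^-1) tr(b) - tr(a^-1 b a^-1 b)  (eliminate b^-1) = x*y*z - y^2 - z^2 + 2

x*y*z - y^2 - z^2 + 2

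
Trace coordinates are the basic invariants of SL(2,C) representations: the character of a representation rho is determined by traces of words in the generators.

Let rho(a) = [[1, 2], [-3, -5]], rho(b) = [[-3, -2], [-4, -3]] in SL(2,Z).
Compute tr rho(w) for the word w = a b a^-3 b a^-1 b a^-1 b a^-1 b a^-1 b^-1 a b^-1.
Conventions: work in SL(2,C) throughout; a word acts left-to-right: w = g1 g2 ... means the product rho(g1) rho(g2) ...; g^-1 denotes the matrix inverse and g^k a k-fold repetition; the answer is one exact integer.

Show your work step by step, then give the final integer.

-646863214

rho(a) = [[1, 2], [-3, -5]]
... * rho(b) = [[-3, -2], [-4, -3]]  ->  [[-11, -8], [29, 21]]
... * rho(a^-1) = [[-5, -2], [3, 1]]  ->  [[31, 14], [-82, -37]]
... * rho(a^-1) = [[-5, -2], [3, 1]]  ->  [[-113, -48], [299, 127]]
... * rho(a^-1) = [[-5, -2], [3, 1]]  ->  [[421, 178], [-1114, -471]]
... * rho(b) = [[-3, -2], [-4, -3]]  ->  [[-1975, -1376], [5226, 3641]]
... * rho(a^-1) = [[-5, -2], [3, 1]]  ->  [[5747, 2574], [-15207, -6811]]
... * rho(b) = [[-3, -2], [-4, -3]]  ->  [[-27537, -19216], [72865, 50847]]
... * rho(a^-1) = [[-5, -2], [3, 1]]  ->  [[80037, 35858], [-211784, -94883]]
... * rho(b) = [[-3, -2], [-4, -3]]  ->  [[-383543, -267648], [1014884, 708217]]
... * rho(a^-1) = [[-5, -2], [3, 1]]  ->  [[1114771, 499438], [-2949769, -1321551]]
... * rho(b) = [[-3, -2], [-4, -3]]  ->  [[-5342065, -3727856], [14135511, 9864191]]
... * rho(a^-1) = [[-5, -2], [3, 1]]  ->  [[15526757, 6956274], [-41084982, -18406831]]
... * rho(b^-1) = [[-3, 2], [4, -3]]  ->  [[-18755175, 10184692], [49627622, -26949471]]
... * rho(a) = [[1, 2], [-3, -5]]  ->  [[-49309251, -88433810], [130476035, 234002599]]
... * rho(b^-1) = [[-3, 2], [4, -3]]  ->  [[-205807487, 166682928], [544582291, -441055727]]
tr = -205807487 + -441055727 = -646863214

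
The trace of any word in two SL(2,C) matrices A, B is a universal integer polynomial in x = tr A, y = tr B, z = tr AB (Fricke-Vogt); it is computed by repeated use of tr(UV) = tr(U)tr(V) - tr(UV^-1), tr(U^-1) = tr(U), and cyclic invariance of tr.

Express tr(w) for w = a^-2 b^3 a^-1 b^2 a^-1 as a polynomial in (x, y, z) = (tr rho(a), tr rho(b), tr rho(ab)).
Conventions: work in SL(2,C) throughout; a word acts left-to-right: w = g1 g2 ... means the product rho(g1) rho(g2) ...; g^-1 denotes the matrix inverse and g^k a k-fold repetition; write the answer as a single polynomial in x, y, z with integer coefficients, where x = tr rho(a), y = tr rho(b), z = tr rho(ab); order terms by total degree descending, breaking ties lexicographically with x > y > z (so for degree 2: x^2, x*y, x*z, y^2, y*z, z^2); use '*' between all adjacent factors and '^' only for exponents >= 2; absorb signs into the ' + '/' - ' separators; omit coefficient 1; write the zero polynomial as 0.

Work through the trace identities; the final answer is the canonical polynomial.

reduce: tr(b^2) = tr(b)*tr(b) - tr(1)  (reduce the b square) = y^2 - 2
tr(b^3) = tr(b)*tr(b^2) - tr(b)  (reduce the b square) = y^3 - 3*y
tr(b^4) = tr(b)*tr(b^3) - tr(b^2)  (reduce the b square) = y^4 - 4*y^2 + 2
tr(b^5) = tr(b)*tr(b^4) - tr(b^3)  (reduce the b square) = y^5 - 5*y^3 + 5*y
so tr(a b^2) = tr(b)*tr(a b) - tr(a)  (reduce the b square) = y*z - x
tr(b^2 a b) = tr(b)*tr(a b^2) - tr(a b)  (reduce the b square) = y^2*z - x*y - z
tr(b^3 a b) = tr(b)*tr(b^2 a b) - tr(b^2 a)  (reduce the b square) = y^3*z - x*y^2 - 2*y*z + x
reduce: tr(b^5 a) = tr(b)*tr(b^3 a b) - tr(b^3 a)  (reduce the b square) = y^4*z - x*y^3 - 3*y^2*z + 2*x*y + z
reduce: tr(b^5 a^-1) = tr(b^5)*tr(a) - tr(b^5 a)  (eliminate a^-1) = x*y^5 - y^4*z - 4*x*y^3 + 3*y^2*z + 3*x*y - z
tr(b^2 a^-2 b^3) = tr(b^5 a^-1)*tr(a) - tr(b^5)  (eliminate a^-1) = x^2*y^5 - x*y^4*z - 4*x^2*y^3 - y^5 + 3*x*y^2*z + 3*x^2*y + 5*y^3 - x*z - 5*y
so tr(a b a b) = tr(b a)*tr(b a) - tr(1)  (split on b) = z^2 - 2
tr(a b a) = tr(a)*tr(b a) - tr(b)  (reduce the a square) = x*z - y
tr(b a b a b) = tr(b)*tr(a b a b) - tr(a b a)  (reduce the b square) = y*z^2 - x*z - y
so tr(a b^3 a b) = tr(b)*tr(b a b a b) - tr(b a b a)  (reduce the b square) = y^2*z^2 - x*y*z - y^2 - z^2 + 2
reduce: tr(a b^3 a) = tr(a)*tr(b^3 a) - tr(b^3)  (reduce the a square) = x*y^2*z - x^2*y - y^3 - x*z + 3*y
tr(b^3 a b^2 a) = tr(b)*tr(a b^3 a b) - tr(a b^3 a)  (reduce the b square) = y^3*z^2 - 2*x*y^2*z + x^2*y - y*z^2 + x*z - y
reduce: tr(a^-1 b^3 a b^2) = tr(b^3 a b^2)*tr(a) - tr(b^3 a b^2 a)  (eliminate a^-1) = x*y^4*z - x^2*y^3 - y^3*z^2 - x*y^2*z + x^2*y + y*z^2 + y
so tr(b^2 a^-2 b^3 a) = tr(a^-1 b^3 a b^2)*tr(a) - tr(a^-1 b^3 a b^2 a)  (eliminate a^-1) = x^2*y^4*z - x^3*y^3 - x*y^3*z^2 - x^2*y^2*z - y^4*z + x^3*y + x*y^3 + x*y*z^2 + 3*y^2*z - x*y - z
reduce: tr(a^-1 b^3 a^-1 b^2 a^-1) = tr(b^2 a^-2 b^3)*tr(a) - tr(b^2 a^-2 b^3 a)  (eliminate a^-1) = x^3*y^5 - 2*x^2*y^4*z - 3*x^3*y^3 - x*y^5 + x*y^3*z^2 + 4*x^2*y^2*z + y^4*z + 2*x^3*y + 4*x*y^3 - x*y*z^2 - x^2*z - 3*y^2*z - 4*x*y + z
tr(a^-1 b^3 a^-1 b^2) = tr(b^2 a^-1 b^3)*tr(a) - tr(b^2 a^-1 b^3 a)  (eliminate a^-1) = x^2*y^5 - 2*x*y^4*z - 3*x^2*y^3 + y^3*z^2 + 4*x*y^2*z + 2*x^2*y - y*z^2 - x*z - y
tr(a^-2 b^3 a^-1 b^2 a^-1) = tr(a^-1 b^3 a^-1 b^2 a^-1)*tr(a) - tr(a^-1 b^3 a^-1 b^2)  (eliminate a^-1) = x^4*y^5 - 2*x^3*y^4*z - 3*x^4*y^3 - 2*x^2*y^5 + x^2*y^3*z^2 + 4*x^3*y^2*z + 3*x*y^4*z + 2*x^4*y + 7*x^2*y^3 - x^2*y*z^2 - y^3*z^2 - x^3*z - 7*x*y^2*z - 6*x^2*y + y*z^2 + 2*x*z + y

x^4*y^5 - 2*x^3*y^4*z - 3*x^4*y^3 - 2*x^2*y^5 + x^2*y^3*z^2 + 4*x^3*y^2*z + 3*x*y^4*z + 2*x^4*y + 7*x^2*y^3 - x^2*y*z^2 - y^3*z^2 - x^3*z - 7*x*y^2*z - 6*x^2*y + y*z^2 + 2*x*z + y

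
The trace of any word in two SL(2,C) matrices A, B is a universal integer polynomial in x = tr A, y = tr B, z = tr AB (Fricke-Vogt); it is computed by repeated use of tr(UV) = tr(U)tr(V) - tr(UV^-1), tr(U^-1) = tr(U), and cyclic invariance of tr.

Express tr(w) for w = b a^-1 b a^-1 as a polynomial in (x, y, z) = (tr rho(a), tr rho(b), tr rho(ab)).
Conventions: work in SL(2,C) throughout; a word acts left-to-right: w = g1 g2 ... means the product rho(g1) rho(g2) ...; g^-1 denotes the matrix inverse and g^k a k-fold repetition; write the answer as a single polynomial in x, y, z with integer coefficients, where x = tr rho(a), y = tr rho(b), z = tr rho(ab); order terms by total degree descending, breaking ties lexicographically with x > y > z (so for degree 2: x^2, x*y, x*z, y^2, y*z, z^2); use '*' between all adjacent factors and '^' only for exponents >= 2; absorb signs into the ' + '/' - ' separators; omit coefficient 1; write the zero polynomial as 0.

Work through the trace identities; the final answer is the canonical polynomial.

x^2*y^2 - 2*x*y*z + z^2 - 2

tr(b^2) = tr(b) tr(b) - tr(1) = y^2 - 2
tr(b^2 a) = tr(b) tr(a b) - tr(a) = y*z - x
tr(b a^-1 b) = tr(b^2) tr(a) - tr(b^2 a) = x*y^2 - y*z - x
tr(b a b a) = tr(a b) tr(a b) - tr(1) = z^2 - 2
tr(b a^-1 b a) = tr(b a b) tr(a) - tr(b a b a) = x*y*z - x^2 - z^2 + 2
tr(b a^-1 b a^-1) = tr(b a^-1 b) tr(a) - tr(b a^-1 b a) = x^2*y^2 - 2*x*y*z + z^2 - 2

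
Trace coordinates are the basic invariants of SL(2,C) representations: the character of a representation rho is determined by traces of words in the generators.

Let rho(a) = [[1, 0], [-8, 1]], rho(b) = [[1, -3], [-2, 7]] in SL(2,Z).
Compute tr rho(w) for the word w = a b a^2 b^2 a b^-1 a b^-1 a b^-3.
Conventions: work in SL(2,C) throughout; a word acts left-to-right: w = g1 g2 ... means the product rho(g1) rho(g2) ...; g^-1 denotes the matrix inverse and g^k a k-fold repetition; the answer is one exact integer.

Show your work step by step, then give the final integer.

-4155380290

rho(a) = [[1, 0], [-8, 1]]
... * rho(b) = [[1, -3], [-2, 7]]  ->  [[1, -3], [-10, 31]]
... * rho(a) = [[1, 0], [-8, 1]]  ->  [[25, -3], [-258, 31]]
... * rho(a) = [[1, 0], [-8, 1]]  ->  [[49, -3], [-506, 31]]
... * rho(b) = [[1, -3], [-2, 7]]  ->  [[55, -168], [-568, 1735]]
... * rho(b) = [[1, -3], [-2, 7]]  ->  [[391, -1341], [-4038, 13849]]
... * rho(a) = [[1, 0], [-8, 1]]  ->  [[11119, -1341], [-114830, 13849]]
... * rho(b^-1) = [[7, 3], [2, 1]]  ->  [[75151, 32016], [-776112, -330641]]
... * rho(a) = [[1, 0], [-8, 1]]  ->  [[-180977, 32016], [1869016, -330641]]
... * rho(b^-1) = [[7, 3], [2, 1]]  ->  [[-1202807, -510915], [12421830, 5276407]]
... * rho(a) = [[1, 0], [-8, 1]]  ->  [[2884513, -510915], [-29789426, 5276407]]
... * rho(b^-1) = [[7, 3], [2, 1]]  ->  [[19169761, 8142624], [-197973168, -84091871]]
... * rho(b^-1) = [[7, 3], [2, 1]]  ->  [[150473575, 65651907], [-1553995918, -678011375]]
... * rho(b^-1) = [[7, 3], [2, 1]]  ->  [[1184618839, 517072632], [-12233994176, -5339999129]]
tr = 1184618839 + -5339999129 = -4155380290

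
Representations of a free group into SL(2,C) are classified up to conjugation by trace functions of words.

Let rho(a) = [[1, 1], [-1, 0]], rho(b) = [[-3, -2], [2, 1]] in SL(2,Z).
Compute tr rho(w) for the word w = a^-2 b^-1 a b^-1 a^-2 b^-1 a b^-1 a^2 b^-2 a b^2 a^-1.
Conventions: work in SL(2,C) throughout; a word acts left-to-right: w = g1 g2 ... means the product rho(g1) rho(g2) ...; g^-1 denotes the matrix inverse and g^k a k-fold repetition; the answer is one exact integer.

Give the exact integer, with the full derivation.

rho(a^-1) = [[0, -1], [1, 1]]
... * rho(a^-1) = [[0, -1], [1, 1]]  ->  [[-1, -1], [1, 0]]
... * rho(b^-1) = [[1, 2], [-2, -3]]  ->  [[1, 1], [1, 2]]
... * rho(a) = [[1, 1], [-1, 0]]  ->  [[0, 1], [-1, 1]]
... * rho(b^-1) = [[1, 2], [-2, -3]]  ->  [[-2, -3], [-3, -5]]
... * rho(a^-1) = [[0, -1], [1, 1]]  ->  [[-3, -1], [-5, -2]]
... * rho(a^-1) = [[0, -1], [1, 1]]  ->  [[-1, 2], [-2, 3]]
... * rho(b^-1) = [[1, 2], [-2, -3]]  ->  [[-5, -8], [-8, -13]]
... * rho(a) = [[1, 1], [-1, 0]]  ->  [[3, -5], [5, -8]]
... * rho(b^-1) = [[1, 2], [-2, -3]]  ->  [[13, 21], [21, 34]]
... * rho(a) = [[1, 1], [-1, 0]]  ->  [[-8, 13], [-13, 21]]
... * rho(a) = [[1, 1], [-1, 0]]  ->  [[-21, -8], [-34, -13]]
... * rho(b^-1) = [[1, 2], [-2, -3]]  ->  [[-5, -18], [-8, -29]]
... * rho(b^-1) = [[1, 2], [-2, -3]]  ->  [[31, 44], [50, 71]]
... * rho(a) = [[1, 1], [-1, 0]]  ->  [[-13, 31], [-21, 50]]
... * rho(b) = [[-3, -2], [2, 1]]  ->  [[101, 57], [163, 92]]
... * rho(b) = [[-3, -2], [2, 1]]  ->  [[-189, -145], [-305, -234]]
... * rho(a^-1) = [[0, -1], [1, 1]]  ->  [[-145, 44], [-234, 71]]
tr = -145 + 71 = -74

-74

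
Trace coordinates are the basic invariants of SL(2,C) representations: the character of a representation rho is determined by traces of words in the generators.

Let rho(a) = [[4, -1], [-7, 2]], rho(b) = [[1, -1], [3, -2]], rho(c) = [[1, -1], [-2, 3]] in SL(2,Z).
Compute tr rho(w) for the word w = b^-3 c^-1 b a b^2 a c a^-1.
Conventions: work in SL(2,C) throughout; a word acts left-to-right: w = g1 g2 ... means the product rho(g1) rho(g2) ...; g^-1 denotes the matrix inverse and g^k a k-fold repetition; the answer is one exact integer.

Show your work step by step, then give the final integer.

8246

rho(b^-1) = [[-2, 1], [-3, 1]]
... * rho(b^-1) = [[-2, 1], [-3, 1]]  ->  [[1, -1], [3, -2]]
... * rho(b^-1) = [[-2, 1], [-3, 1]]  ->  [[1, 0], [0, 1]]
... * rho(c^-1) = [[3, 1], [2, 1]]  ->  [[3, 1], [2, 1]]
... * rho(b) = [[1, -1], [3, -2]]  ->  [[6, -5], [5, -4]]
... * rho(a) = [[4, -1], [-7, 2]]  ->  [[59, -16], [48, -13]]
... * rho(b) = [[1, -1], [3, -2]]  ->  [[11, -27], [9, -22]]
... * rho(b) = [[1, -1], [3, -2]]  ->  [[-70, 43], [-57, 35]]
... * rho(a) = [[4, -1], [-7, 2]]  ->  [[-581, 156], [-473, 127]]
... * rho(c) = [[1, -1], [-2, 3]]  ->  [[-893, 1049], [-727, 854]]
... * rho(a^-1) = [[2, 1], [7, 4]]  ->  [[5557, 3303], [4524, 2689]]
tr = 5557 + 2689 = 8246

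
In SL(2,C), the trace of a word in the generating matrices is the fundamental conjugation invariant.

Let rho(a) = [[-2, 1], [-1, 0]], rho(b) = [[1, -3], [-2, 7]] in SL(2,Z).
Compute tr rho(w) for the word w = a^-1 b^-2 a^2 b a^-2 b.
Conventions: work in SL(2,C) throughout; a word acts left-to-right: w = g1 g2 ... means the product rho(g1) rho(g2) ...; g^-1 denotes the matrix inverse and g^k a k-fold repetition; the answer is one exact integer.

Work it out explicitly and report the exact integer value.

-17348

rho(a^-1) = [[0, -1], [1, -2]]
... * rho(b^-1) = [[7, 3], [2, 1]]  ->  [[-2, -1], [3, 1]]
... * rho(b^-1) = [[7, 3], [2, 1]]  ->  [[-16, -7], [23, 10]]
... * rho(a) = [[-2, 1], [-1, 0]]  ->  [[39, -16], [-56, 23]]
... * rho(a) = [[-2, 1], [-1, 0]]  ->  [[-62, 39], [89, -56]]
... * rho(b) = [[1, -3], [-2, 7]]  ->  [[-140, 459], [201, -659]]
... * rho(a^-1) = [[0, -1], [1, -2]]  ->  [[459, -778], [-659, 1117]]
... * rho(a^-1) = [[0, -1], [1, -2]]  ->  [[-778, 1097], [1117, -1575]]
... * rho(b) = [[1, -3], [-2, 7]]  ->  [[-2972, 10013], [4267, -14376]]
tr = -2972 + -14376 = -17348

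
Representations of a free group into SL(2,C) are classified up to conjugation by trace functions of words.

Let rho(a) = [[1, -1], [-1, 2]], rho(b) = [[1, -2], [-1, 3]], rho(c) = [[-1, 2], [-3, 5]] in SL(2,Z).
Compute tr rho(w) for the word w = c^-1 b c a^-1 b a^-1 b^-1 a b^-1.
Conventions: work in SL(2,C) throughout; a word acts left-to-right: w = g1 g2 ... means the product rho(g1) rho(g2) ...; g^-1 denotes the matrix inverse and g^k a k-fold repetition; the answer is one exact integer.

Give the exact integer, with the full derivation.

rho(c^-1) = [[5, -2], [3, -1]]
... * rho(b) = [[1, -2], [-1, 3]]  ->  [[7, -16], [4, -9]]
... * rho(c) = [[-1, 2], [-3, 5]]  ->  [[41, -66], [23, -37]]
... * rho(a^-1) = [[2, 1], [1, 1]]  ->  [[16, -25], [9, -14]]
... * rho(b) = [[1, -2], [-1, 3]]  ->  [[41, -107], [23, -60]]
... * rho(a^-1) = [[2, 1], [1, 1]]  ->  [[-25, -66], [-14, -37]]
... * rho(b^-1) = [[3, 2], [1, 1]]  ->  [[-141, -116], [-79, -65]]
... * rho(a) = [[1, -1], [-1, 2]]  ->  [[-25, -91], [-14, -51]]
... * rho(b^-1) = [[3, 2], [1, 1]]  ->  [[-166, -141], [-93, -79]]
tr = -166 + -79 = -245

-245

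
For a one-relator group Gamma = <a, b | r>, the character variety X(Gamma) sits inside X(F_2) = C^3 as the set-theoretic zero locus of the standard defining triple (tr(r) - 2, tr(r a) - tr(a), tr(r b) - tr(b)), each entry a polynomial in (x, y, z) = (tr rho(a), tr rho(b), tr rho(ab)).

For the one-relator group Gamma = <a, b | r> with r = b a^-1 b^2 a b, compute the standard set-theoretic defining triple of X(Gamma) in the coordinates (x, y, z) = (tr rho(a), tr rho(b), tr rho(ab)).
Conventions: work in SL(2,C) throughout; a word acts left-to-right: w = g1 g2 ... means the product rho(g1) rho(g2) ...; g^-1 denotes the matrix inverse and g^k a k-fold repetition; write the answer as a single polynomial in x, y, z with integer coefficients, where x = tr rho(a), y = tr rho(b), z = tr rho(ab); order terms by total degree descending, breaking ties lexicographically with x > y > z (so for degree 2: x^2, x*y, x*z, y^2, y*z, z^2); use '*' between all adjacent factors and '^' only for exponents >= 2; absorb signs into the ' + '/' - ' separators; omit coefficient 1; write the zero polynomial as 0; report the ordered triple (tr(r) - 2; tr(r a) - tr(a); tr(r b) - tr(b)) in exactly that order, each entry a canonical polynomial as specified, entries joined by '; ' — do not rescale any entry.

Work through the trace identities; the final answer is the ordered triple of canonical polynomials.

tr(a b^2) = tr(b)*tr(a b) - tr(a)  (reduce the b square) = y*z - x
tr(b^2 a b) = tr(b)*tr(a b^2) - tr(a b)  (reduce the b square) = y^2*z - x*y - z
tr(b^2 a b^2) = tr(b)*tr(b^2 a b) - tr(b^2 a)  (reduce the b square) = y^3*z - x*y^2 - 2*y*z + x
tr(a b a b) = tr(b a)*tr(b a) - tr(1)  (split on b) = z^2 - 2
tr(a b a) = tr(a)*tr(b a) - tr(b)  (reduce the a square) = x*z - y
and tr(a b^2 a b) = tr(b)*tr(a b a b) - tr(a b a)  (reduce the b square) = y*z^2 - x*z - y
tr(b^2) = tr(b)*tr(b) - tr(1)  (reduce the b square) = y^2 - 2
next, tr(a b^2 a) = tr(a)*tr(b^2 a) - tr(b^2)  (reduce the a square) = x*y*z - x^2 - y^2 + 2
and tr(b^2 a b^2 a) = tr(b)*tr(a b^2 a b) - tr(a b^2 a)  (reduce the b square) = y^2*z^2 - 2*x*y*z + x^2 - 2
next, tr(b a^-1 b^2 a b) = tr(b^2 a b^2)*tr(a) - tr(b^2 a b^2 a)  (eliminate a^-1) = x*y^3*z - x^2*y^2 - y^2*z^2 + 2
next, tr(b^2 a b a b) = tr(b)*tr(a b a b^2) - tr(a b a b)  (reduce the b square) = y^2*z^2 - x*y*z - y^2 - z^2 + 2
tr(a b a b a b) = tr(b a b a)*tr(b a) - tr(a b)  (split on b) = z^3 - 3*z
tr(a b a b a) = tr(a)*tr(b a b a) - tr(b a b)  (reduce the a square) = x*z^2 - y*z - x
next, tr(b^2 a b a b a) = tr(b)*tr(a b a b a b) - tr(a b a b a)  (reduce the b square) = y*z^3 - x*z^2 - 2*y*z + x
tr(b a^-1 b^2 a b a) = tr(b^2 a b a b)*tr(a) - tr(b^2 a b a b a)  (eliminate a^-1) = x*y^2*z^2 - x^2*y*z - y*z^3 - x*y^2 + 2*y*z + x
next, tr(b^2 a b^3) = tr(b)*tr(a b^4) - tr(a b^3)   [square of b] = y^4*z - x*y^3 - 3*y^2*z + 2*x*y + z
next, tr(b^2 a b^3 a) = tr(b)*tr(b a b^2 a b) - tr(b a b^2 a)   [square of b] = y^3*z^2 - 2*x*y^2*z + x^2*y - y*z^2 + x*z - y
tr(b a^-1 b^2 a b^2) = tr(b^2 a b^3)*tr(a) - tr(b^2 a b^3 a)   [inverse elimination on a] = x*y^4*z - x^2*y^3 - y^3*z^2 - x*y^2*z + x^2*y + y*z^2 + y
assemble the triple (tr(r) - 2; tr(r a) - x; tr(r b) - y)

x*y^3*z - x^2*y^2 - y^2*z^2; x*y^2*z^2 - x^2*y*z - y*z^3 - x*y^2 + 2*y*z; x*y^4*z - x^2*y^3 - y^3*z^2 - x*y^2*z + x^2*y + y*z^2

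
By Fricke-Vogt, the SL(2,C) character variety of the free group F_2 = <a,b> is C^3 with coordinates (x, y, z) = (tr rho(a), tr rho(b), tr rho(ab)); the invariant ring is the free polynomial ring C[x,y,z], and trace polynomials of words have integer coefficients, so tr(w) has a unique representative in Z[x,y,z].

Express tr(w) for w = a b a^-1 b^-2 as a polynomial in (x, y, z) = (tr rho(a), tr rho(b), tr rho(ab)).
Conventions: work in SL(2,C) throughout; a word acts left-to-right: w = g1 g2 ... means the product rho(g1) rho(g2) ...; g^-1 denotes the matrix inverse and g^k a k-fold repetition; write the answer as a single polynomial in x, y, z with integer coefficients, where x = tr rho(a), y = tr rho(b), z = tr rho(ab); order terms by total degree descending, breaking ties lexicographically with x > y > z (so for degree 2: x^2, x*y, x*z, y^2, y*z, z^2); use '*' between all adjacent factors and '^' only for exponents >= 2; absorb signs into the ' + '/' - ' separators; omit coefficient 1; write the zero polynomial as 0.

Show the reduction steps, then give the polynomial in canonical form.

trace(b a b) = trace(b) * trace(a b) - trace(a)  (reduce the b square) = y*z - x
trace(b a b a) = trace(a b) * trace(a b) - trace(1)  (split on a) = z^2 - 2
trace(a b a^-1 b) = trace(b a b) * trace(a) - trace(b a b a)  (eliminate a^-1) = x*y*z - x^2 - z^2 + 2
trace(a b a^-1 b^-1) = trace(a b a^-1) * trace(b) - trace(a b a^-1 b)  (eliminate b^-1) = -x*y*z + x^2 + y^2 + z^2 - 2
trace(a b a^-1 b^-2) = trace(a b a^-1 b^-1) * trace(b) - trace(a b a^-1)  (eliminate b^-1) = -x*y^2*z + x^2*y + y^3 + y*z^2 - 3*y

-x*y^2*z + x^2*y + y^3 + y*z^2 - 3*y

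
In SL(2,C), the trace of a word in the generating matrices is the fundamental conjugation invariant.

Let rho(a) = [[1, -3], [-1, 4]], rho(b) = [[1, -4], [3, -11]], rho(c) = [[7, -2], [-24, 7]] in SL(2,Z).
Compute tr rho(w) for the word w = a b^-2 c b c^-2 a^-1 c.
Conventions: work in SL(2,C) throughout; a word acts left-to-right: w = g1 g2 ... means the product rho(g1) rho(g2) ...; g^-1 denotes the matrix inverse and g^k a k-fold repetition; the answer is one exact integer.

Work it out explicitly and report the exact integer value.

rho(a) = [[1, -3], [-1, 4]]
... * rho(b^-1) = [[-11, 4], [-3, 1]]  ->  [[-2, 1], [-1, 0]]
... * rho(b^-1) = [[-11, 4], [-3, 1]]  ->  [[19, -7], [11, -4]]
... * rho(c) = [[7, -2], [-24, 7]]  ->  [[301, -87], [173, -50]]
... * rho(b) = [[1, -4], [3, -11]]  ->  [[40, -247], [23, -142]]
... * rho(c^-1) = [[7, 2], [24, 7]]  ->  [[-5648, -1649], [-3247, -948]]
... * rho(c^-1) = [[7, 2], [24, 7]]  ->  [[-79112, -22839], [-45481, -13130]]
... * rho(a^-1) = [[4, 3], [1, 1]]  ->  [[-339287, -260175], [-195054, -149573]]
... * rho(c) = [[7, -2], [-24, 7]]  ->  [[3869191, -1142651], [2224374, -656903]]
tr = 3869191 + -656903 = 3212288

3212288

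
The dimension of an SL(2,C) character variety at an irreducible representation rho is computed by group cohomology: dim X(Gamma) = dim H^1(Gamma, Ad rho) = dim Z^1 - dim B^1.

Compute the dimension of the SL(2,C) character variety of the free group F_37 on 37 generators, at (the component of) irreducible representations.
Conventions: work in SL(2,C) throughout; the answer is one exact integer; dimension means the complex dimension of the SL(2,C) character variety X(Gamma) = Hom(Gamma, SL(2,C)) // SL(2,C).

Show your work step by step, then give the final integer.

Here Gamma is free of rank 37 — no relator constrains a cocycle.
So Z^1 = (sl_2)^37 in full: dim Z^1 = 111.
Irreducibility makes the coboundary map sl_2 -> Z^1 injective (trivial centralizer), so dim B^1 = 3.
Therefore dim X = 111 - 3 = 108.

108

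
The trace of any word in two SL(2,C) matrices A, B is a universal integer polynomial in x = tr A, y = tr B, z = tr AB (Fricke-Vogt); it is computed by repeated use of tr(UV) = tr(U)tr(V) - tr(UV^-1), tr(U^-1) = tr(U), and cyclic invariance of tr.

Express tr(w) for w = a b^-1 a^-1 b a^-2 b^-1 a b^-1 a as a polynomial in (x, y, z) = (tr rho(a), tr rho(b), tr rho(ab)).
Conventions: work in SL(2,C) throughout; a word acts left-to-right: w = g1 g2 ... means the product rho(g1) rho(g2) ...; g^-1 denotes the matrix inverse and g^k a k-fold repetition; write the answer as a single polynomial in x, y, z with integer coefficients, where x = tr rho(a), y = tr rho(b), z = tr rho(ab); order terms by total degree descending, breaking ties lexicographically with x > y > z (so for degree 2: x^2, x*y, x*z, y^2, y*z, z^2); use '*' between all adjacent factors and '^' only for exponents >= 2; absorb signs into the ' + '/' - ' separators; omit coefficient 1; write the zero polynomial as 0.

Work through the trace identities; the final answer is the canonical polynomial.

x^5*y^3*z - x^6*y^2 - x^4*y^4 - 3*x^4*y^2*z^2 + 2*x^5*y*z + x^3*y^3*z + 3*x^3*y*z^3 + 5*x^4*y^2 - x^4*z^2 + x^2*y^4 + x^2*y^2*z^2 - x^2*z^4 - 9*x^3*y*z - x*y^3*z - x*y*z^3 - 4*x^2*y^2 + 4*x^2*z^2 + 4*x*y*z + y^2 - 2

tr(a^2) = tr(a)*tr(a) - tr(1) = x^2 - 2
so tr(a^2 b) = tr(a)*tr(b a) - tr(b) = x*z - y
so tr(b^-1 a^2) = tr(a^2)*tr(b) - tr(a^2 b) = x^2*y - x*z - y
tr(b^-1 a^2 b^-1) = tr(b^-1 a^2)*tr(b) - tr(b^-1 a^2 b) = x^2*y^2 - x*y*z - x^2 - y^2 + 2
so tr(a^3) = tr(a)*tr(a^2) - tr(a) = x^3 - 3*x
so tr(a^4) = tr(a)*tr(a^3) - tr(a^2) = x^4 - 4*x^2 + 2
tr(a^2 b a) = tr(a)*tr(a b a) - tr(a b) = x^2*z - x*y - z
tr(a^4 b) = tr(a)*tr(a^2 b a) - tr(a^2 b) = x^3*z - x^2*y - 2*x*z + y
reduce: tr(a^2 b^-1 a^2) = tr(a^4)*tr(b) - tr(a^4 b) = x^4*y - x^3*z - 3*x^2*y + 2*x*z + y
reduce: tr(a b a^4) = tr(a)*tr(a^3 b a) - tr(a^3 b) = x^4*z - x^3*y - 3*x^2*z + 2*x*y + z
so tr(b a b a) = tr(b a)*tr(b a) - tr(1)   [split at repeated b] = z^2 - 2
reduce: tr(b a b) = tr(b)*tr(a b) - tr(a) = y*z - x
so tr(a b a b a) = tr(a)*tr(b a b a) - tr(b a b) = x*z^2 - y*z - x
tr(b a b a^3) = tr(a)*tr(a b a b a) - tr(a b a b) = x^2*z^2 - x*y*z - x^2 - z^2 + 2
tr(a b a^4 b) = tr(a)*tr(b a b a^3) - tr(b a b a^2) = x^3*z^2 - x^2*y*z - x^3 - 2*x*z^2 + y*z + 3*x
reduce: tr(a^2 b^-1 a b a^2) = tr(a b a^4)*tr(b) - tr(a b a^4 b) = x^4*y*z - x^3*y^2 - x^3*z^2 - 2*x^2*y*z + x^3 + 2*x*y^2 + 2*x*z^2 - 3*x
tr(b a^2 b) = tr(b)*tr(a^2 b) - tr(a^2) = x*y*z - x^2 - y^2 + 2
tr(b a^2 b a^2) = tr(a)*tr(b a^2 b a) - tr(b a^2 b) = x^2*z^2 - 2*x*y*z + y^2 - 2
reduce: tr(a b a^2 b a^2) = tr(a)*tr(b a^2 b a^2) - tr(b a^2 b a) = x^3*z^2 - 2*x^2*y*z + x*y^2 - x*z^2 + y*z - x
tr(b a b a b a) = tr(b a b a)*tr(b a) - tr(a b)   [split at repeated b] = z^3 - 3*z
tr(b a b a b) = tr(b)*tr(a b a b) - tr(a b a) = y*z^2 - x*z - y
tr(b a^2 b a b a) = tr(a)*tr(b a b a b a) - tr(b a b a b) = x*z^3 - y*z^2 - 2*x*z + y
reduce: tr(b a b^2) = tr(b)*tr(a b^2) - tr(a b) = y^2*z - x*y - z
tr(b a^2 b a b) = tr(a)*tr(b a b^2 a) - tr(b a b^2) = x*y*z^2 - x^2*z - y^2*z + z
so tr(a b a^2 b a^2 b) = tr(a)*tr(b a^2 b a b a) - tr(b a^2 b a b) = x^2*z^3 - 2*x*y*z^2 - x^2*z + y^2*z + x*y - z
reduce: tr(a^2 b^-1 a b a^2 b) = tr(a b a^2 b a^2)*tr(b) - tr(a b a^2 b a^2 b) = x^3*y*z^2 - 2*x^2*y^2*z - x^2*z^3 + x*y^3 + x*y*z^2 + x^2*z - 2*x*y + z
tr(b a^2 b^-1 a^2 b^-1 a) = tr(a^2 b^-1 a b a^2)*tr(b) - tr(a^2 b^-1 a b a^2 b) = x^4*y^2*z - x^3*y^3 - 2*x^3*y*z^2 + x^2*z^3 + x^3*y + x*y^3 + x*y*z^2 - x^2*z - x*y - z
tr(a b^-1 a^2 b^-1 a^-1 b a) = tr(b a^2 b^-1 a^2 b^-1)*tr(a) - tr(b a^2 b^-1 a^2 b^-1 a) = -x^4*y^2*z + x^5*y + x^3*y^3 + 2*x^3*y*z^2 - x^4*z - x^2*z^3 - 4*x^3*y - x*y^3 - x*y*z^2 + 3*x^2*z + 2*x*y + z
so tr(a b a b^-1 a^2) = tr(a^3 b a)*tr(b) - tr(a^3 b a b) = x^3*y*z - x^2*y^2 - x^2*z^2 - x*y*z + x^2 + y^2 + z^2 - 2
tr(a^3 b a b a b) = tr(a)*tr(b a b a b a^2) - tr(b a b a b a) = x^2*z^3 - x*y*z^2 - 2*x^2*z - z^3 + x*y + 3*z
tr(a b a b a b^-1 a^2) = tr(a^3 b a b a)*tr(b) - tr(a^3 b a b a b) = x^3*y*z^2 - x^2*y^2*z - x^2*z^3 - x^3*y - x*y*z^2 + 2*x^2*z + y^2*z + z^3 + 2*x*y - 3*z
reduce: tr(b a b a b a b a) = tr(a b a b a b)*tr(a b) - tr(b a b a)   [split at repeated a] = z^4 - 4*z^2 + 2
reduce: tr(b a b a b a b) = tr(b)*tr(a b a b a b) - tr(a b a b a) = y*z^3 - x*z^2 - 2*y*z + x
tr(a^2 b a b a b a b) = tr(a)*tr(b a b a b a b a) - tr(b a b a b a b) = x*z^4 - y*z^3 - 3*x*z^2 + 2*y*z + x
tr(a b a b a b^-1 a^2 b) = tr(a^2 b a b a b a)*tr(b) - tr(a^2 b a b a b a b) = x^2*y*z^3 - x*y^2*z^2 - x*z^4 - 2*x^2*y*z + x*y^2 + 3*x*z^2 + y*z - x
tr(b a b a b^-1 a^2 b^-1 a) = tr(a b a b a b^-1 a^2)*tr(b) - tr(a b a b a b^-1 a^2 b) = x^3*y^2*z^2 - x^2*y^3*z - 2*x^2*y*z^3 - x^3*y^2 + x*z^4 + 4*x^2*y*z + y^3*z + y*z^3 + x*y^2 - 3*x*z^2 - 4*y*z + x
so tr(a b^-1 a^2 b^-1 a^-1 b a b) = tr(b a b a b^-1 a^2 b^-1)*tr(a) - tr(b a b a b^-1 a^2 b^-1 a) = -x^3*y^2*z^2 + x^4*y*z + x^2*y^3*z + 2*x^2*y*z^3 - x^3*z^2 - x*z^4 - 5*x^2*y*z - y^3*z - y*z^3 + x^3 + 4*x*z^2 + 4*y*z - 3*x
tr(b^-1 a b^-1 a^2 b^-1 a^-1 b a) = tr(a b^-1 a^2 b^-1 a^-1 b a)*tr(b) - tr(a b^-1 a^2 b^-1 a^-1 b a b) = -x^4*y^3*z + x^5*y^2 + x^3*y^4 + 3*x^3*y^2*z^2 - 2*x^4*y*z - x^2*y^3*z - 3*x^2*y*z^3 - 4*x^3*y^2 + x^3*z^2 - x*y^4 - x*y^2*z^2 + x*z^4 + 8*x^2*y*z + y^3*z + y*z^3 - x^3 + 2*x*y^2 - 4*x*z^2 - 3*y*z + 3*x
tr(a^-1 b^-1 a b^-1 a^2 b^-1 a^-1 b) = tr(b^-1 a b^-1 a^2 b^-1 a^-1 b)*tr(a) - tr(b^-1 a b^-1 a^2 b^-1 a^-1 b a) = x^4*y^3*z - x^5*y^2 - x^3*y^4 - 3*x^3*y^2*z^2 + 2*x^4*y*z + x^2*y^3*z + 3*x^2*y*z^3 + 5*x^3*y^2 - x^3*z^2 + x*y^4 + x*y^2*z^2 - x*z^4 - 9*x^2*y*z - y^3*z - y*z^3 - 3*x*y^2 + 4*x*z^2 + 3*y*z - x
reduce: tr(a b^-1 a^-1 b a^-2 b^-1 a b^-1 a) = tr(a^-1 b^-1 a b^-1 a^2 b^-1 a^-1 b)*tr(a) - tr(a^-1 b^-1 a b^-1 a^2 b^-1 a^-1 b a) = x^5*y^3*z - x^6*y^2 - x^4*y^4 - 3*x^4*y^2*z^2 + 2*x^5*y*z + x^3*y^3*z + 3*x^3*y*z^3 + 5*x^4*y^2 - x^4*z^2 + x^2*y^4 + x^2*y^2*z^2 - x^2*z^4 - 9*x^3*y*z - x*y^3*z - x*y*z^3 - 4*x^2*y^2 + 4*x^2*z^2 + 4*x*y*z + y^2 - 2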